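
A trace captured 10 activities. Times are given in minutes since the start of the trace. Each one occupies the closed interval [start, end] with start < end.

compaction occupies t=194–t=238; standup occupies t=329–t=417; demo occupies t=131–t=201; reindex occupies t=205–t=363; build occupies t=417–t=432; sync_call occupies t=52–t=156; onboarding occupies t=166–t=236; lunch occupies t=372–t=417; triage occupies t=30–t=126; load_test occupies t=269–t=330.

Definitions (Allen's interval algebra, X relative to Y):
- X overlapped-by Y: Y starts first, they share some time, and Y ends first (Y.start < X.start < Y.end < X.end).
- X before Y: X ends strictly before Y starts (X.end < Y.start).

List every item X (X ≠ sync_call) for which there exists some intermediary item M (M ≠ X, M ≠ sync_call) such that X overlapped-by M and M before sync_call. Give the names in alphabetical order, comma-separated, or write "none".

none

Target sync_call = [t=52, t=156].
Intermediaries M with M before sync_call: none.
Union: none.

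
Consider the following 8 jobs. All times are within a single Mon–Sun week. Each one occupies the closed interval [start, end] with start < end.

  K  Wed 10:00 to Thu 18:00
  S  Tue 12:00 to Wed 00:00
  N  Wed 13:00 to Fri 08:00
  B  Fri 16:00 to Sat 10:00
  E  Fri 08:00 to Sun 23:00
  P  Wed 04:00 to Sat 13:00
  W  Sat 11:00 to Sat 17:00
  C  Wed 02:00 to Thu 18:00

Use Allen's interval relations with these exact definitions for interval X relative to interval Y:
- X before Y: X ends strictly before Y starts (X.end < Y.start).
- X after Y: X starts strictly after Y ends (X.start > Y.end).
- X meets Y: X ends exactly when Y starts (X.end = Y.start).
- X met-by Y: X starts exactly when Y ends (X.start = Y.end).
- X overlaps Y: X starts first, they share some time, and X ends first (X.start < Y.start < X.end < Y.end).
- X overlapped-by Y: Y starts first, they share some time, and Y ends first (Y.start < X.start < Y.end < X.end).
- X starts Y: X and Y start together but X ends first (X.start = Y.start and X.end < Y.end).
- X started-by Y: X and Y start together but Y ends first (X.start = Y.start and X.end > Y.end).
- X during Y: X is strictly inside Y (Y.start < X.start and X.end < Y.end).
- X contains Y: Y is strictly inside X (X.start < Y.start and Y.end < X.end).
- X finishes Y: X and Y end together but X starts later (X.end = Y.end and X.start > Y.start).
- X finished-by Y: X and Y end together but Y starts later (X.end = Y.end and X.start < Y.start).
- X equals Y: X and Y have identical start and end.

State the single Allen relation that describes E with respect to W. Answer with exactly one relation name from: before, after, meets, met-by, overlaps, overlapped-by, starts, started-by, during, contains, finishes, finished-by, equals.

contains

E = [Fri 08:00, Sun 23:00]; W = [Sat 11:00, Sat 17:00].
Compare endpoints: E.start < W.start, E.start < W.end, E.end > W.start, E.end > W.end.
That pattern is 'contains'.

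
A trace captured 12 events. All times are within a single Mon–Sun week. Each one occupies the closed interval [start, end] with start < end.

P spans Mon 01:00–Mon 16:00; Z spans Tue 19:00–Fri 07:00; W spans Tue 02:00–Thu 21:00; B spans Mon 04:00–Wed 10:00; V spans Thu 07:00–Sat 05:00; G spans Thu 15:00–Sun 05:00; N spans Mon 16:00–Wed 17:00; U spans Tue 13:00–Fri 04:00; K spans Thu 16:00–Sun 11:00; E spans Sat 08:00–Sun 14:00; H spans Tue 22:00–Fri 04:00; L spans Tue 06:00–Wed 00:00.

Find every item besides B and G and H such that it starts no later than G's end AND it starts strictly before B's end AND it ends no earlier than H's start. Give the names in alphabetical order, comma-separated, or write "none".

Conditions: its start is no later than G's end (X.start <= Sun 05:00) AND its start is strictly before B's end (X.start < Wed 10:00) AND its end is no earlier than H's start (X.end >= Tue 22:00).
E: start Sat 08:00 <= Sun 05:00? ✓; start Sat 08:00 < Wed 10:00? ✗; end Sun 14:00 >= Tue 22:00? ✓ → no.
K: start Thu 16:00 <= Sun 05:00? ✓; start Thu 16:00 < Wed 10:00? ✗; end Sun 11:00 >= Tue 22:00? ✓ → no.
L: start Tue 06:00 <= Sun 05:00? ✓; start Tue 06:00 < Wed 10:00? ✓; end Wed 00:00 >= Tue 22:00? ✓ → yes.
N: start Mon 16:00 <= Sun 05:00? ✓; start Mon 16:00 < Wed 10:00? ✓; end Wed 17:00 >= Tue 22:00? ✓ → yes.
P: start Mon 01:00 <= Sun 05:00? ✓; start Mon 01:00 < Wed 10:00? ✓; end Mon 16:00 >= Tue 22:00? ✗ → no.
U: start Tue 13:00 <= Sun 05:00? ✓; start Tue 13:00 < Wed 10:00? ✓; end Fri 04:00 >= Tue 22:00? ✓ → yes.
V: start Thu 07:00 <= Sun 05:00? ✓; start Thu 07:00 < Wed 10:00? ✗; end Sat 05:00 >= Tue 22:00? ✓ → no.
W: start Tue 02:00 <= Sun 05:00? ✓; start Tue 02:00 < Wed 10:00? ✓; end Thu 21:00 >= Tue 22:00? ✓ → yes.
Z: start Tue 19:00 <= Sun 05:00? ✓; start Tue 19:00 < Wed 10:00? ✓; end Fri 07:00 >= Tue 22:00? ✓ → yes.
Result: L, N, U, W, Z.

L, N, U, W, Z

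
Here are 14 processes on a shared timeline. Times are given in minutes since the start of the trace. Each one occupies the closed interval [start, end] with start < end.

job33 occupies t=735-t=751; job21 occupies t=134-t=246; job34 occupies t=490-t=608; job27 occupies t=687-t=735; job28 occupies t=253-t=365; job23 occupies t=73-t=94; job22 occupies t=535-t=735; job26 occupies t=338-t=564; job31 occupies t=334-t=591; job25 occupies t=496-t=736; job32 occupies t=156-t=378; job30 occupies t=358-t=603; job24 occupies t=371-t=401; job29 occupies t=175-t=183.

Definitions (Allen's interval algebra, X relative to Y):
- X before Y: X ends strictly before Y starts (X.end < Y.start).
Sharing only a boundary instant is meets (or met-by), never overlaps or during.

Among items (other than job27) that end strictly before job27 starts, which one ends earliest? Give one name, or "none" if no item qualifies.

job23

Target job27 = [t=687, t=735].
job21 [t=134, t=246] → before → candidate.
job22 [t=535, t=735] → finished-by → excluded.
job23 [t=73, t=94] → before → candidate.
job24 [t=371, t=401] → before → candidate.
job25 [t=496, t=736] → contains → excluded.
job26 [t=338, t=564] → before → candidate.
job28 [t=253, t=365] → before → candidate.
job29 [t=175, t=183] → before → candidate.
job30 [t=358, t=603] → before → candidate.
job31 [t=334, t=591] → before → candidate.
job32 [t=156, t=378] → before → candidate.
job33 [t=735, t=751] → met-by → excluded.
job34 [t=490, t=608] → before → candidate.
Among candidates, earliest end is t=94 → job23.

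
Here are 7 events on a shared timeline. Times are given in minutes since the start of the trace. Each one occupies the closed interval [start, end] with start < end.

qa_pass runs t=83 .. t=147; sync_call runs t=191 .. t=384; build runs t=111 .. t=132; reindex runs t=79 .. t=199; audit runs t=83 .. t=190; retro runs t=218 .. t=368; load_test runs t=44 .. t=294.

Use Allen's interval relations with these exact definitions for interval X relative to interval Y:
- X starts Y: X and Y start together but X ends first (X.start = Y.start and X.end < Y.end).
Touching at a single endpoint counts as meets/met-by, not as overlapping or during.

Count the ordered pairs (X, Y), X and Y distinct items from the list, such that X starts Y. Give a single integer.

Checking all 42 ordered pairs for relation 'starts'; matching pairs in alphabetical order:
(qa_pass, audit): qa_pass starts audit ✓
Count: 1.

1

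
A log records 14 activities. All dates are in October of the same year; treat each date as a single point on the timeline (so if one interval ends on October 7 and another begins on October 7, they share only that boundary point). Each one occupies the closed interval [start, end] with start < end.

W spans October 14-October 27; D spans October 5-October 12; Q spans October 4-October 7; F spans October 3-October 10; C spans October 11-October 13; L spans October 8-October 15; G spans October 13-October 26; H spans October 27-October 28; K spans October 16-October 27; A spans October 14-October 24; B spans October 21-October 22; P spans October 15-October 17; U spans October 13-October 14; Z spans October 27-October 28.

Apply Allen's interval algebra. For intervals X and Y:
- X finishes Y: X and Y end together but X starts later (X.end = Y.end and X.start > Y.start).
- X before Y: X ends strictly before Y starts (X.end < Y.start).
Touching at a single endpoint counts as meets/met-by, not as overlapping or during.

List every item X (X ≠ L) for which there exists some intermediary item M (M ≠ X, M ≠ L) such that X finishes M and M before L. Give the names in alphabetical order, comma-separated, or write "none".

Target L = [October 8, October 15].
Intermediaries M with M before L: Q.
Via Q — items with X finishes Q: none.
Union: none.

none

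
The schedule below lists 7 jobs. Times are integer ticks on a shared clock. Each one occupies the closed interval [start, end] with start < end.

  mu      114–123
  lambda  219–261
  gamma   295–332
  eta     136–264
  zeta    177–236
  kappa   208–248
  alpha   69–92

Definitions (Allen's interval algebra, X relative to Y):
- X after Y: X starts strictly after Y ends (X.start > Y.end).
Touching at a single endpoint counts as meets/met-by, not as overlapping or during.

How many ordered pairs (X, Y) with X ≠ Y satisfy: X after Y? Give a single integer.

Checking all 42 ordered pairs for relation 'after'; matching pairs in alphabetical order:
(eta, alpha): eta after alpha ✓
(eta, mu): eta after mu ✓
(gamma, alpha): gamma after alpha ✓
(gamma, eta): gamma after eta ✓
(gamma, kappa): gamma after kappa ✓
(gamma, lambda): gamma after lambda ✓
(gamma, mu): gamma after mu ✓
(gamma, zeta): gamma after zeta ✓
(kappa, alpha): kappa after alpha ✓
(kappa, mu): kappa after mu ✓
(lambda, alpha): lambda after alpha ✓
(lambda, mu): lambda after mu ✓
(mu, alpha): mu after alpha ✓
(zeta, alpha): zeta after alpha ✓
(zeta, mu): zeta after mu ✓
Count: 15.

15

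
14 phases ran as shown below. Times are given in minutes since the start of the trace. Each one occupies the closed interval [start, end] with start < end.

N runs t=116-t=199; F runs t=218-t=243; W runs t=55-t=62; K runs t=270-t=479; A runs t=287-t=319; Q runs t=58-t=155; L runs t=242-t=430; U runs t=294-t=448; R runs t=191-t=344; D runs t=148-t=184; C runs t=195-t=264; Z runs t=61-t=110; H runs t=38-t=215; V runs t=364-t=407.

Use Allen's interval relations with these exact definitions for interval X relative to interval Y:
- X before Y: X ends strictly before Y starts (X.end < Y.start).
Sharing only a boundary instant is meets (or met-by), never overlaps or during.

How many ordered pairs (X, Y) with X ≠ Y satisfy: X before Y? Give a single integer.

58

Checking all 182 ordered pairs for relation 'before'; matching pairs in alphabetical order:
(A, V): A before V ✓
(C, A): C before A ✓
(C, K): C before K ✓
(C, U): C before U ✓
(C, V): C before V ✓
(D, A): D before A ✓
(D, C): D before C ✓
(D, F): D before F ✓
(D, K): D before K ✓
(D, L): D before L ✓
(D, R): D before R ✓
(D, U): D before U ✓
(D, V): D before V ✓
(F, A): F before A ✓
(F, K): F before K ✓
(F, U): F before U ✓
(F, V): F before V ✓
(H, A): H before A ✓
(H, F): H before F ✓
(H, K): H before K ✓
(H, L): H before L ✓
(H, U): H before U ✓
(H, V): H before V ✓
(N, A): N before A ✓
... plus 34 further pairs not listed.
Count: 58.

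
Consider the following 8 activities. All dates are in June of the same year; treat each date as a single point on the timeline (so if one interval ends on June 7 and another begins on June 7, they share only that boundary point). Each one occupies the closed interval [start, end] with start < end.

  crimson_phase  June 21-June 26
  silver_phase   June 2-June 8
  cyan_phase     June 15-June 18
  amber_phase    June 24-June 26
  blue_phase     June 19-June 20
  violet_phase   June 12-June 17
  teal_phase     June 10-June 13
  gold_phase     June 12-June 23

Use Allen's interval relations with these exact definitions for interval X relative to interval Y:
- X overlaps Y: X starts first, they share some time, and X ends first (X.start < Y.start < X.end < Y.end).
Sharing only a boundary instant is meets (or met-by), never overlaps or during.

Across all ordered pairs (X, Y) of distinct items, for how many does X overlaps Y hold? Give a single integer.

Checking all 56 ordered pairs for relation 'overlaps'; matching pairs in alphabetical order:
(gold_phase, crimson_phase): gold_phase overlaps crimson_phase ✓
(teal_phase, gold_phase): teal_phase overlaps gold_phase ✓
(teal_phase, violet_phase): teal_phase overlaps violet_phase ✓
(violet_phase, cyan_phase): violet_phase overlaps cyan_phase ✓
Count: 4.

4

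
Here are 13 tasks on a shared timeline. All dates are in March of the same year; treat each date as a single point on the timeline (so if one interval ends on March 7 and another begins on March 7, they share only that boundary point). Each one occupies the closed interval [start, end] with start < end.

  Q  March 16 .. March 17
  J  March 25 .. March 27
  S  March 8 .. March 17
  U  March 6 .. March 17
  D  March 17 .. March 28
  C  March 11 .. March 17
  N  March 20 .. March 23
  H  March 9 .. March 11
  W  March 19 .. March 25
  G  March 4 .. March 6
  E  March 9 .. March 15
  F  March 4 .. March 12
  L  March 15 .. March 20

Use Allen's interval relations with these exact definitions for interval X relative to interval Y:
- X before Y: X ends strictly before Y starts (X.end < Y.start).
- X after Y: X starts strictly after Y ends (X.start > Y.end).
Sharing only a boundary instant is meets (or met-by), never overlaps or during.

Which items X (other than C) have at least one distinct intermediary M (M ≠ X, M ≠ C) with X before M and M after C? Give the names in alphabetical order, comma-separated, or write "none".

E, F, G, H, L, N, Q, S, U

Target C = [March 11, March 17].
Intermediaries M with M after C: J, N, W.
Via J — items with X before J: E, F, G, H, L, N, Q, S, U.
Via N — items with X before N: E, F, G, H, Q, S, U.
Via W — items with X before W: E, F, G, H, Q, S, U.
Union: E, F, G, H, L, N, Q, S, U.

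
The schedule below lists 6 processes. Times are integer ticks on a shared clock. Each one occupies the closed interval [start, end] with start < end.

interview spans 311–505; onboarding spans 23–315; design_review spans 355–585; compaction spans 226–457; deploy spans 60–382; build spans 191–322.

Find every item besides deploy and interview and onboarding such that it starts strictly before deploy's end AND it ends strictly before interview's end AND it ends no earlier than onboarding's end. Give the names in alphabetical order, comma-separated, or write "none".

Conditions: its start is strictly before deploy's end (X.start < 382) AND its end is strictly before interview's end (X.end < 505) AND its end is no earlier than onboarding's end (X.end >= 315).
build: start 191 < 382? ✓; end 322 < 505? ✓; end 322 >= 315? ✓ → yes.
compaction: start 226 < 382? ✓; end 457 < 505? ✓; end 457 >= 315? ✓ → yes.
design_review: start 355 < 382? ✓; end 585 < 505? ✗; end 585 >= 315? ✓ → no.
Result: build, compaction.

build, compaction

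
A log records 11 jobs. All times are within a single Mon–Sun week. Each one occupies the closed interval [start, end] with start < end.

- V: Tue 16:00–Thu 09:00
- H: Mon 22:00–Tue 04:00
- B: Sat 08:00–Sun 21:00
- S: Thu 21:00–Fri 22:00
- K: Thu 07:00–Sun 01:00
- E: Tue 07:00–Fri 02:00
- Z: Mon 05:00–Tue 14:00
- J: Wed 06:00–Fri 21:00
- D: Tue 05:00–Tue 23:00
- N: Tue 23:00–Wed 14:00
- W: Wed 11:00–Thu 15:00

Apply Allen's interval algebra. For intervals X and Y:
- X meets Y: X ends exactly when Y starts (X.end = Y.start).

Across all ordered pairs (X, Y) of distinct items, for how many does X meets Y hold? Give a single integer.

Checking all 110 ordered pairs for relation 'meets'; matching pairs in alphabetical order:
(D, N): D meets N ✓
Count: 1.

1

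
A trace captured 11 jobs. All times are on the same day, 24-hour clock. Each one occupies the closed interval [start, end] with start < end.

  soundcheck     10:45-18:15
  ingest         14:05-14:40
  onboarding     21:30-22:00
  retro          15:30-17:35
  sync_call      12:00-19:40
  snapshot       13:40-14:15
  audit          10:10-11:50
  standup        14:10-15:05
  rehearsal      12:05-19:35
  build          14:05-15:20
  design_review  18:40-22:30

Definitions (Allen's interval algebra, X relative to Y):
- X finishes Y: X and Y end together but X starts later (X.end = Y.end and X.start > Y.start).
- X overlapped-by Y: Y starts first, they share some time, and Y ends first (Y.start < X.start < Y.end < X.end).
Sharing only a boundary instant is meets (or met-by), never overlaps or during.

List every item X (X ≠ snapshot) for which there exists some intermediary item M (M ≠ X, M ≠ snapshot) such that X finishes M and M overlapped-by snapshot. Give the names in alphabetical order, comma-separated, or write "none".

Target snapshot = [13:40, 14:15].
Intermediaries M with M overlapped-by snapshot: build, ingest, standup.
Via build — items with X finishes build: none.
Via ingest — items with X finishes ingest: none.
Via standup — items with X finishes standup: none.
Union: none.

none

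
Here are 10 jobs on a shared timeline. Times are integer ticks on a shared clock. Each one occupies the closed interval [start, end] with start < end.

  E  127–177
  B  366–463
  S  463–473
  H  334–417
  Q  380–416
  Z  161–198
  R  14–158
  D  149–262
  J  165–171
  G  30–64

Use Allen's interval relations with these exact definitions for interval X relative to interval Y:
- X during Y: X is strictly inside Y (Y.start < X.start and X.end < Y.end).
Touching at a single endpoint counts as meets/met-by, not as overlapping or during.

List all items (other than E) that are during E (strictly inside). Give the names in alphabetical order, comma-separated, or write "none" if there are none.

Target E = [127, 177].
B [366, 463] → after → no.
D [149, 262] → overlapped-by → no.
G [30, 64] → before → no.
H [334, 417] → after → no.
J [165, 171] → during → yes.
Q [380, 416] → after → no.
R [14, 158] → overlaps → no.
S [463, 473] → after → no.
Z [161, 198] → overlapped-by → no.
Result: J.

J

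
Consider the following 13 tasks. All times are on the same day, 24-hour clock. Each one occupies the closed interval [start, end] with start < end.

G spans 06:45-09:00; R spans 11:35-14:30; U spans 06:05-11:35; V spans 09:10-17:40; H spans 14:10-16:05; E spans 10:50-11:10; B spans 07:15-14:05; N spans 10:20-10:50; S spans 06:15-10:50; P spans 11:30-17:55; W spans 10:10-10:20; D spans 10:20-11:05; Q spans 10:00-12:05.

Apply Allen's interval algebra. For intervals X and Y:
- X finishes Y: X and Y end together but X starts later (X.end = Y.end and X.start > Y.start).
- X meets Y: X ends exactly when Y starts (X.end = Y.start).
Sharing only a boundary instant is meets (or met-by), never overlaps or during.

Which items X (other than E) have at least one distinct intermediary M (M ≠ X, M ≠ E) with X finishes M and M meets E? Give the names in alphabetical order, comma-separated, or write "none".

Target E = [10:50, 11:10].
Intermediaries M with M meets E: N, S.
Via N — items with X finishes N: none.
Via S — items with X finishes S: N.
Union: N.

N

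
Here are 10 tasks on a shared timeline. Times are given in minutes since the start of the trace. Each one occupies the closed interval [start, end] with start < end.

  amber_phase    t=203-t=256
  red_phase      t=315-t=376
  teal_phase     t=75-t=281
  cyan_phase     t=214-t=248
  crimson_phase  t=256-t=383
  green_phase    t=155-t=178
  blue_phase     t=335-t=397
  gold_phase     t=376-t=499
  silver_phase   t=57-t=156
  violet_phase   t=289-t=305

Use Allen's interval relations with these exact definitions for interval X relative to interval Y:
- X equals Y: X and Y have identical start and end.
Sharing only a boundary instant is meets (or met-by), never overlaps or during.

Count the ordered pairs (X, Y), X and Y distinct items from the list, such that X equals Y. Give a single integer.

Checking all 90 ordered pairs for relation 'equals'; matching pairs in alphabetical order:
No pair satisfies it.
Count: 0.

0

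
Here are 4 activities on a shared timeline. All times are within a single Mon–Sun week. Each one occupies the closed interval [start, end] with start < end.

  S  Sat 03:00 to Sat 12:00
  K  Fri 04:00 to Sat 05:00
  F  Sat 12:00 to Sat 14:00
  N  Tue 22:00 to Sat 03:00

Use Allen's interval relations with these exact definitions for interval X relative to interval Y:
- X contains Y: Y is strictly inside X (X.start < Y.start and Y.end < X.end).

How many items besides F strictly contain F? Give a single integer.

Target F = [Sat 12:00, Sat 14:00].
K [Fri 04:00, Sat 05:00] → before → no.
N [Tue 22:00, Sat 03:00] → before → no.
S [Sat 03:00, Sat 12:00] → meets → no.
Total: 0.

0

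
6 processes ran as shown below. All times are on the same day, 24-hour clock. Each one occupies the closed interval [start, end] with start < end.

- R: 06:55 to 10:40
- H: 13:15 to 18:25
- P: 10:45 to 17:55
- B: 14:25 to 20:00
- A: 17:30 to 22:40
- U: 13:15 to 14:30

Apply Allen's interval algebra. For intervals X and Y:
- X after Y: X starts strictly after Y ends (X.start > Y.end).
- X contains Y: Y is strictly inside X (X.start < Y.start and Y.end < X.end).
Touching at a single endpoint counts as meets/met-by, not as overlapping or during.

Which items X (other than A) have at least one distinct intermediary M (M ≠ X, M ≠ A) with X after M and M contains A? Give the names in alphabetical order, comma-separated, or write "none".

none

Target A = [17:30, 22:40].
Intermediaries M with M contains A: none.
Union: none.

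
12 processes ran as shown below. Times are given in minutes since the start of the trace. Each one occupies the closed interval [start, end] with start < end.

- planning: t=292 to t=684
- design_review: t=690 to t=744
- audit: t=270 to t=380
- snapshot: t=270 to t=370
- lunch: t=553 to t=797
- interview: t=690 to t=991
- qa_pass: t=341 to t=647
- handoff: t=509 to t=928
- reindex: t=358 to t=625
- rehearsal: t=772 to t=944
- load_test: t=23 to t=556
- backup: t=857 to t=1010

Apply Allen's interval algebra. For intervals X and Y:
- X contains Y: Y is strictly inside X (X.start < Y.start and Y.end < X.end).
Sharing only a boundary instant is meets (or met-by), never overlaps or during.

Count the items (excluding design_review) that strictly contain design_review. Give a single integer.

2

Target design_review = [t=690, t=744].
audit [t=270, t=380] → before → no.
backup [t=857, t=1010] → after → no.
handoff [t=509, t=928] → contains → counts.
interview [t=690, t=991] → started-by → no.
load_test [t=23, t=556] → before → no.
lunch [t=553, t=797] → contains → counts.
planning [t=292, t=684] → before → no.
qa_pass [t=341, t=647] → before → no.
rehearsal [t=772, t=944] → after → no.
reindex [t=358, t=625] → before → no.
snapshot [t=270, t=370] → before → no.
Total: 2.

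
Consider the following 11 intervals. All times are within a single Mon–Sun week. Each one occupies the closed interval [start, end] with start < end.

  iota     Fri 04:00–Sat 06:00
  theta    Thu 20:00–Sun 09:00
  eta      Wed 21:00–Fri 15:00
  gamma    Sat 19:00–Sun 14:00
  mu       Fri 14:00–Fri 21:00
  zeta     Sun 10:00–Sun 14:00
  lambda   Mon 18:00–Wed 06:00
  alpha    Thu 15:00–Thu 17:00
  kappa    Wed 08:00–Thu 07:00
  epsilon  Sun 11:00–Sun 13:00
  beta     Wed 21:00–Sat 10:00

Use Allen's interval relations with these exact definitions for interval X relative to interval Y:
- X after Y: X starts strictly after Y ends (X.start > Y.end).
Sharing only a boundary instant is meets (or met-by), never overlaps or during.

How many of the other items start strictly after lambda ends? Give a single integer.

Target lambda = [Mon 18:00, Wed 06:00].
alpha [Thu 15:00, Thu 17:00] → after → counts.
beta [Wed 21:00, Sat 10:00] → after → counts.
epsilon [Sun 11:00, Sun 13:00] → after → counts.
eta [Wed 21:00, Fri 15:00] → after → counts.
gamma [Sat 19:00, Sun 14:00] → after → counts.
iota [Fri 04:00, Sat 06:00] → after → counts.
kappa [Wed 08:00, Thu 07:00] → after → counts.
mu [Fri 14:00, Fri 21:00] → after → counts.
theta [Thu 20:00, Sun 09:00] → after → counts.
zeta [Sun 10:00, Sun 14:00] → after → counts.
Total: 10.

10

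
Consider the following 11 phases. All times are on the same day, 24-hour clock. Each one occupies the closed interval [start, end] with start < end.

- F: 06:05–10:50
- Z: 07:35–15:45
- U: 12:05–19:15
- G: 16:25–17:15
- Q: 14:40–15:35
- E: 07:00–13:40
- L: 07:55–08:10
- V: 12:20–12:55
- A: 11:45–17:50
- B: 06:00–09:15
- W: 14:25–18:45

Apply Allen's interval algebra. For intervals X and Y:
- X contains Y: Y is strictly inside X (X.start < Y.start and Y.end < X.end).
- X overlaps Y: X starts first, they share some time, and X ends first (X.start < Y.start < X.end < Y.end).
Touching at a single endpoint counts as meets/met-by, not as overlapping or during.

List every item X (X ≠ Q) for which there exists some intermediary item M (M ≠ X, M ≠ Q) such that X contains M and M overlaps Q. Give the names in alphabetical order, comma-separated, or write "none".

Target Q = [14:40, 15:35].
Intermediaries M with M overlaps Q: none.
Union: none.

none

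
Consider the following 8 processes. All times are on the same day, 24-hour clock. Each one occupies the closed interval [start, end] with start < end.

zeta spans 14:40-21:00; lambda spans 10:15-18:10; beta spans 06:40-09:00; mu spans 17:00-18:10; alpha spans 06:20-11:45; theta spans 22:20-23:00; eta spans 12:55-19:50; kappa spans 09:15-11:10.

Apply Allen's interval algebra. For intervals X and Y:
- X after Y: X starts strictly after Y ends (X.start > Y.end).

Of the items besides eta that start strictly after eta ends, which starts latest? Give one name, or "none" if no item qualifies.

theta

Target eta = [12:55, 19:50].
alpha [06:20, 11:45] → before → excluded.
beta [06:40, 09:00] → before → excluded.
kappa [09:15, 11:10] → before → excluded.
lambda [10:15, 18:10] → overlaps → excluded.
mu [17:00, 18:10] → during → excluded.
theta [22:20, 23:00] → after → candidate.
zeta [14:40, 21:00] → overlapped-by → excluded.
Among candidates, latest start is 22:20 → theta.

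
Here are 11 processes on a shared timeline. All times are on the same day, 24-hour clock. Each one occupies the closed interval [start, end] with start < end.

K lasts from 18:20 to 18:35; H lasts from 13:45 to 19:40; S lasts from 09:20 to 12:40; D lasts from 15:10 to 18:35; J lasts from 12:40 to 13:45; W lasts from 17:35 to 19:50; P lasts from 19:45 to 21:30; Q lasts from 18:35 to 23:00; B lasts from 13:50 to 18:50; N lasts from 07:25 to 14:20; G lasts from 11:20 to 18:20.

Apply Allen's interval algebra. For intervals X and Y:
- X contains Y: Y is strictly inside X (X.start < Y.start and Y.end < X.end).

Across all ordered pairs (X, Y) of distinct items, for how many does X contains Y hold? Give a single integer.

Checking all 110 ordered pairs for relation 'contains'; matching pairs in alphabetical order:
(B, D): B contains D ✓
(B, K): B contains K ✓
(G, J): G contains J ✓
(H, B): H contains B ✓
(H, D): H contains D ✓
(H, K): H contains K ✓
(N, J): N contains J ✓
(N, S): N contains S ✓
(Q, P): Q contains P ✓
(W, K): W contains K ✓
Count: 10.

10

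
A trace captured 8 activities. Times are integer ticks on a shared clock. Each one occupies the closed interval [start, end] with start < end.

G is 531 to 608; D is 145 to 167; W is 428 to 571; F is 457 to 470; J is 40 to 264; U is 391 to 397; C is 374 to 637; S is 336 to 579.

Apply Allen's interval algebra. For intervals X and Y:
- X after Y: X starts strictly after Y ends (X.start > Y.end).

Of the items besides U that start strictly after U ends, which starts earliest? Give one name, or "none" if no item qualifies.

Target U = [391, 397].
C [374, 637] → contains → excluded.
D [145, 167] → before → excluded.
F [457, 470] → after → candidate.
G [531, 608] → after → candidate.
J [40, 264] → before → excluded.
S [336, 579] → contains → excluded.
W [428, 571] → after → candidate.
Among candidates, earliest start is 428 → W.

W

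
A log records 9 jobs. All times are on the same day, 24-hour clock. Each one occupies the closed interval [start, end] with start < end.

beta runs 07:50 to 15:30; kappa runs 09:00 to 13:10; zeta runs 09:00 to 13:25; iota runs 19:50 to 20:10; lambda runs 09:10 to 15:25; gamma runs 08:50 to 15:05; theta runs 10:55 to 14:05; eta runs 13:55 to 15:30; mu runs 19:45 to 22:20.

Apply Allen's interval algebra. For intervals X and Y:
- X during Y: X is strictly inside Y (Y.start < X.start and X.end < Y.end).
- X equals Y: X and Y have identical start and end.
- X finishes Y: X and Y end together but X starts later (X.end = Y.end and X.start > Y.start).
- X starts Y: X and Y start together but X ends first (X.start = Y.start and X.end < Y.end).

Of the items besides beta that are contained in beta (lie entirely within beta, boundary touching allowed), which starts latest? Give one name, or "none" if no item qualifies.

eta

Target beta = [07:50, 15:30].
eta [13:55, 15:30] → finishes → candidate.
gamma [08:50, 15:05] → during → candidate.
iota [19:50, 20:10] → after → excluded.
kappa [09:00, 13:10] → during → candidate.
lambda [09:10, 15:25] → during → candidate.
mu [19:45, 22:20] → after → excluded.
theta [10:55, 14:05] → during → candidate.
zeta [09:00, 13:25] → during → candidate.
Among candidates, latest start is 13:55 → eta.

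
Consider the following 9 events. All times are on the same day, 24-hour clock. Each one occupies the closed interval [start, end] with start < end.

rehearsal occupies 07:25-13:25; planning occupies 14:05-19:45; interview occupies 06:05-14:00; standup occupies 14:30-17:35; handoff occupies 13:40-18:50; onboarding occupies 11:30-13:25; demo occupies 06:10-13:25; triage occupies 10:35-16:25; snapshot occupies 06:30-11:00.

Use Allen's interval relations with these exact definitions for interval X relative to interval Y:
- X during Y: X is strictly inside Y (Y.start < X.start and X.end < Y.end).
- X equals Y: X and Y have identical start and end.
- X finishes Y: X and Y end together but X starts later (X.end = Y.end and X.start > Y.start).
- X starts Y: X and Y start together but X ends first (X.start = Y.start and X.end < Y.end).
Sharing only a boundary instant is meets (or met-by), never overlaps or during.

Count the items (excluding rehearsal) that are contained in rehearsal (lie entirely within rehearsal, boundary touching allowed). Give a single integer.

Target rehearsal = [07:25, 13:25].
demo [06:10, 13:25] → finished-by → no.
handoff [13:40, 18:50] → after → no.
interview [06:05, 14:00] → contains → no.
onboarding [11:30, 13:25] → finishes → counts.
planning [14:05, 19:45] → after → no.
snapshot [06:30, 11:00] → overlaps → no.
standup [14:30, 17:35] → after → no.
triage [10:35, 16:25] → overlapped-by → no.
Total: 1.

1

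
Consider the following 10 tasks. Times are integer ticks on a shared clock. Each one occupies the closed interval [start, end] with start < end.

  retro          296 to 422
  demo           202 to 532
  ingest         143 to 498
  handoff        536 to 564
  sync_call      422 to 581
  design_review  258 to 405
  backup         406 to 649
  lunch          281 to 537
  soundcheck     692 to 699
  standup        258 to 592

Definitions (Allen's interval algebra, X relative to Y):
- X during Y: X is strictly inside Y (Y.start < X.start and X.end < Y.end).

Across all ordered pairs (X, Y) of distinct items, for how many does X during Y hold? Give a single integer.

12

Checking all 90 ordered pairs for relation 'during'; matching pairs in alphabetical order:
(design_review, demo): design_review during demo ✓
(design_review, ingest): design_review during ingest ✓
(handoff, backup): handoff during backup ✓
(handoff, standup): handoff during standup ✓
(handoff, sync_call): handoff during sync_call ✓
(lunch, standup): lunch during standup ✓
(retro, demo): retro during demo ✓
(retro, ingest): retro during ingest ✓
(retro, lunch): retro during lunch ✓
(retro, standup): retro during standup ✓
(sync_call, backup): sync_call during backup ✓
(sync_call, standup): sync_call during standup ✓
Count: 12.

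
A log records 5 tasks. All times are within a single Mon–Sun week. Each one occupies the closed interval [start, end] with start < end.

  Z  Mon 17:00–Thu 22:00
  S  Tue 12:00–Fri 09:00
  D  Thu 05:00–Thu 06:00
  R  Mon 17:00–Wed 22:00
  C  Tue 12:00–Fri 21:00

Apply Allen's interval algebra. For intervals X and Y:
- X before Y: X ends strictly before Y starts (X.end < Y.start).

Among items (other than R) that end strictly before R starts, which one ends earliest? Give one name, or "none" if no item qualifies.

Target R = [Mon 17:00, Wed 22:00].
C [Tue 12:00, Fri 21:00] → overlapped-by → excluded.
D [Thu 05:00, Thu 06:00] → after → excluded.
S [Tue 12:00, Fri 09:00] → overlapped-by → excluded.
Z [Mon 17:00, Thu 22:00] → started-by → excluded.
No candidates → none.

none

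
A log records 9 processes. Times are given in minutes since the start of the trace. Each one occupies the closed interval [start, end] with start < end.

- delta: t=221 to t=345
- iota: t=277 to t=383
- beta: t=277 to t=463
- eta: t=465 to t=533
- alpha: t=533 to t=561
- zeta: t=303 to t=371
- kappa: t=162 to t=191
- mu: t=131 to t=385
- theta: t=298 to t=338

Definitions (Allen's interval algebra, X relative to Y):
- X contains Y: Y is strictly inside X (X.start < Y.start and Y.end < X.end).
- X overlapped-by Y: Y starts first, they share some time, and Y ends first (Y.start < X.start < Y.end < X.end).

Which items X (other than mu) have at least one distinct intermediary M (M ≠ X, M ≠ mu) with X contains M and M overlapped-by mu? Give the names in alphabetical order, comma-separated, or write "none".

Target mu = [t=131, t=385].
Intermediaries M with M overlapped-by mu: beta.
Via beta — items with X contains beta: none.
Union: none.

none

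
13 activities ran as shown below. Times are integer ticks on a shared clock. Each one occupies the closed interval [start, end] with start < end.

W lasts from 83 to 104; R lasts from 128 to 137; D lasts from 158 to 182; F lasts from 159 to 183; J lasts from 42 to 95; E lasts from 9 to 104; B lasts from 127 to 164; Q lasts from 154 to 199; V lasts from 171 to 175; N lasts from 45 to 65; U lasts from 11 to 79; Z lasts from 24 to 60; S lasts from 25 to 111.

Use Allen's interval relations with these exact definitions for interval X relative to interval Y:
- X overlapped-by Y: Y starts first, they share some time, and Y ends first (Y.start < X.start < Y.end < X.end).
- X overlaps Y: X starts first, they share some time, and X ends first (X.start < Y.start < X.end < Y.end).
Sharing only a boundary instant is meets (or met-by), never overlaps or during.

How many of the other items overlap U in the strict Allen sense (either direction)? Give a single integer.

2

Target U = [11, 79].
B [127, 164] → after → no.
D [158, 182] → after → no.
E [9, 104] → contains → no.
F [159, 183] → after → no.
J [42, 95] → overlapped-by → counts.
N [45, 65] → during → no.
Q [154, 199] → after → no.
R [128, 137] → after → no.
S [25, 111] → overlapped-by → counts.
V [171, 175] → after → no.
W [83, 104] → after → no.
Z [24, 60] → during → no.
Total: 2.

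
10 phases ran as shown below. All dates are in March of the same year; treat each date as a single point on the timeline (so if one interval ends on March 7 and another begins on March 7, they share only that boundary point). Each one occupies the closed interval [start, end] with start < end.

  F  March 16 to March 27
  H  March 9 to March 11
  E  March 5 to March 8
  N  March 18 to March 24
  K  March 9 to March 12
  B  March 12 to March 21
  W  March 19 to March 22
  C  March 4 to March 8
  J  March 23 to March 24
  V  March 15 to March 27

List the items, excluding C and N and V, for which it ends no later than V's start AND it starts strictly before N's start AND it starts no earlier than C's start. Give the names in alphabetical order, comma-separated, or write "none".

Conditions: its end is no later than V's start (X.end <= March 15) AND its start is strictly before N's start (X.start < March 18) AND its start is no earlier than C's start (X.start >= March 4).
B: end March 21 <= March 15? ✗; start March 12 < March 18? ✓; start March 12 >= March 4? ✓ → no.
E: end March 8 <= March 15? ✓; start March 5 < March 18? ✓; start March 5 >= March 4? ✓ → yes.
F: end March 27 <= March 15? ✗; start March 16 < March 18? ✓; start March 16 >= March 4? ✓ → no.
H: end March 11 <= March 15? ✓; start March 9 < March 18? ✓; start March 9 >= March 4? ✓ → yes.
J: end March 24 <= March 15? ✗; start March 23 < March 18? ✗; start March 23 >= March 4? ✓ → no.
K: end March 12 <= March 15? ✓; start March 9 < March 18? ✓; start March 9 >= March 4? ✓ → yes.
W: end March 22 <= March 15? ✗; start March 19 < March 18? ✗; start March 19 >= March 4? ✓ → no.
Result: E, H, K.

E, H, K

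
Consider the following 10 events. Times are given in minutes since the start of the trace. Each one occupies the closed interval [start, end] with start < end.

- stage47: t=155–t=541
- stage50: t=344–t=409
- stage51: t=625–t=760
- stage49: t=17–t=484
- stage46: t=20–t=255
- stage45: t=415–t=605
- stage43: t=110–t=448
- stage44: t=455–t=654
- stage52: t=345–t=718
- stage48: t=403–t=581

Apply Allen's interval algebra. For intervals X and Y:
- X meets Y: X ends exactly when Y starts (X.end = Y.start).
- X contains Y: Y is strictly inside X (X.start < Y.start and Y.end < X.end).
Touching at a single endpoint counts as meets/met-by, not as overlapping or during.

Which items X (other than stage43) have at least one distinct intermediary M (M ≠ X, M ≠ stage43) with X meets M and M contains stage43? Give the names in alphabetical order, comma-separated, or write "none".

none

Target stage43 = [t=110, t=448].
Intermediaries M with M contains stage43: stage49.
Via stage49 — items with X meets stage49: none.
Union: none.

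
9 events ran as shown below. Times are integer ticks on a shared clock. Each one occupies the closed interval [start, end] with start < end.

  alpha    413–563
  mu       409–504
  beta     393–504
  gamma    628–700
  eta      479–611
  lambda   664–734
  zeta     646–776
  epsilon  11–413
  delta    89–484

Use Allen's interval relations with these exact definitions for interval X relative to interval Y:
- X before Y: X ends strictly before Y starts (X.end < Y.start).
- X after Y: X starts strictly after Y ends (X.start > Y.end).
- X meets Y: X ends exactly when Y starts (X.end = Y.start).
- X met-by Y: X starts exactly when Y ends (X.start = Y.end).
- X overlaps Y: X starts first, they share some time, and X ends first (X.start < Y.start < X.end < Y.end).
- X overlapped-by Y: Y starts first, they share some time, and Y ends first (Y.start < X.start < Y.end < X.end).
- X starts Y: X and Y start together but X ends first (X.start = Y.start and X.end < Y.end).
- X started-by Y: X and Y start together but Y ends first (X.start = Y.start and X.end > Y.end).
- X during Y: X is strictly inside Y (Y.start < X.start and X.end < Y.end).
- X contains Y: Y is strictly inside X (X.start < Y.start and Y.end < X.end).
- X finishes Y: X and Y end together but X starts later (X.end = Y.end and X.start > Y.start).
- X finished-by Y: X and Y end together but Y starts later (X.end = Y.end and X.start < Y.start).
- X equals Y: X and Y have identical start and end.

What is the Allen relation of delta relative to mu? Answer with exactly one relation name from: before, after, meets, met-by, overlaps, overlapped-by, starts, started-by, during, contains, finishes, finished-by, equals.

delta = [89, 484]; mu = [409, 504].
Compare endpoints: delta.start < mu.start, delta.start < mu.end, delta.end > mu.start, delta.end < mu.end.
That pattern is 'overlaps'.

overlaps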